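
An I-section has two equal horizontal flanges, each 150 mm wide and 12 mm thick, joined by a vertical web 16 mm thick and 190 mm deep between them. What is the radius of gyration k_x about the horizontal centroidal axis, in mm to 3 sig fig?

k_x ≈ 83.2 mm

Decompose the section into non-overlapping parts with the origin at the bottom-left of its bounding rectangle.
Bottom flange: 150 × 12, A = 1 800 mm², y = 6 mm, Ī = 21 600 mm⁴.
Web: 16 × 190, A = 3 040 mm², y = 107 mm, Ī = 9 145 333 mm⁴.
Top flange: 150 × 12, A = 1 800 mm², y = 208 mm, Ī = 21 600 mm⁴.
By symmetry the centroid is at mid-height, ȳ = 107 mm.
Transfer each piece to the horizontal centroidal axis using Ī + A·d² with d = y − 107:
  bottom flange: d = -101 mm → contributes +18 383 400 mm⁴
  web: d = 0 mm → contributes +9 145 333 mm⁴
  top flange: d = 101 mm → contributes +18 383 400 mm⁴
Total I = 45 912 133 mm⁴.
Radius of gyration: k = √(I/A) = √(45 912 133 / 6 640) = 83.153 mm.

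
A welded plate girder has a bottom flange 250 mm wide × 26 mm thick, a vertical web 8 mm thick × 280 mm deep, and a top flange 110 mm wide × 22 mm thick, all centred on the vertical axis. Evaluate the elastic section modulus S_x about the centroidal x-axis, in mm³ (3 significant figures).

Split into non-overlapping primitives; take the origin at the lower-left of the bounding box.
Bottom plate: 250 × 26, A = 6 500 mm², y = 13 mm, Ī = 366 167 mm⁴.
Web plate: 8 × 280, A = 2 240 mm², y = 166 mm, Ī = 14 634 667 mm⁴.
Top plate: 110 × 22, A = 2 420 mm², y = 317 mm, Ī = 97 607 mm⁴.
Centroid: ȳ = ΣA·y / ΣA = 109.63 mm.
Transfer each piece to the centroidal x-axis using Ī + A·d² with d = y − 109.63:
  bottom plate: d = -96.631 mm → contributes +61 060 022 mm⁴
  web plate: d = 56.369 mm → contributes +21 752 231 mm⁴
  top plate: d = 207.37 mm → contributes +104 162 386 mm⁴
Total I = 186 974 639 mm⁴.
Extreme fibre distance c = 218.37 mm; S = I/c = 856 232 mm³.

S_x ≈ 8.56 × 10⁵ mm³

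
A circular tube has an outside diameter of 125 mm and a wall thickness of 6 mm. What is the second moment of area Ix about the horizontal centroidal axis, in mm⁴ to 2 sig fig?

Split into non-overlapping primitives; take the origin at the lower-left of the bounding box.
Outer circle: ⌀125, A = 12 272 mm², y = 62.5 mm, Ī = 11 984 225 mm⁴.
Bore (subtracted): ⌀113, A = 10 029 mm², y = 62.5 mm, Ī = 8 003 569 mm⁴.
By symmetry the centroid is at mid-height, ȳ = 62.5 mm.
All pieces are centred on the horizontal centroidal axis, so I = ΣĪ (holes subtracted) = 3 980 656 mm⁴.

Ix ≈ 4.0 × 10⁶ mm⁴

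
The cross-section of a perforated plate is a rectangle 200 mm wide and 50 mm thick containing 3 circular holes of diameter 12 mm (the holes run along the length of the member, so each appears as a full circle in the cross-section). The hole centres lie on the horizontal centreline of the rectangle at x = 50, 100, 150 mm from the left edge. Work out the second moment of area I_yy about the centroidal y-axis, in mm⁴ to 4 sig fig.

I_yy ≈ 3.276 × 10⁷ mm⁴

Split into non-overlapping primitives; take the origin at the lower-left of the bounding box.
Plate: 200 × 50, A = 10 000 mm², x = 100 mm, Ī = 33 333 333 mm⁴.
Hole 1 (subtracted): ⌀12, A = 113.097 mm², x = 50 mm, Ī = 1017.88 mm⁴.
Hole 2 (subtracted): ⌀12, A = 113.097 mm², x = 100 mm, Ī = 1017.88 mm⁴.
Hole 3 (subtracted): ⌀12, A = 113.097 mm², x = 150 mm, Ī = 1017.88 mm⁴.
By symmetry the centroid is at mid-width, x̄ = 100 mm.
Transfer each piece to the centroidal y-axis using Ī + A·d² with d = x − 100:
  plate: d = 0 mm → contributes +33 333 333 mm⁴
  hole 1: d = -50 mm → contributes −283 761 mm⁴
  hole 2: d = 0 mm → contributes −1017.88 mm⁴
  hole 3: d = 50 mm → contributes −283 761 mm⁴
Total I = 32 764 793 mm⁴.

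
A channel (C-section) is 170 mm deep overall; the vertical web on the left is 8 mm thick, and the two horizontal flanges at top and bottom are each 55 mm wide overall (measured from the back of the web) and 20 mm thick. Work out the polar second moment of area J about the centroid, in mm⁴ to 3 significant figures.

Treat the section as a set of non-overlapping primitives; coordinates are from the bounding-box lower-left.
Web: 8 × 170, A = 1 360 mm², y = 85 mm, Ī = 3 275 333 mm⁴.
Top flange (beyond web): 47 × 20, A = 940 mm², y = 160 mm, Ī = 31 333 mm⁴.
Bottom flange (beyond web): 47 × 20, A = 940 mm², y = 10 mm, Ī = 31 333 mm⁴.
By symmetry the centroid is at mid-height, ȳ = 85 mm.
Transfer each piece to the centroidal x-axis using Ī + A·d² with d = y − 85:
  web: d = 0 mm → contributes +3 275 333 mm⁴
  top flange (beyond web): d = 75 mm → contributes +5 318 833 mm⁴
  bottom flange (beyond web): d = -75 mm → contributes +5 318 833 mm⁴
Total I = 13 913 000 mm⁴.
For the y-axis: x̄ = 19.957 mm.
Repeating about the centroidal y-axis gives I_y = 950 114 mm⁴.
Polar second moment: J = I_x + I_y = 14 863 114 mm⁴.

J ≈ 1.49 × 10⁷ mm⁴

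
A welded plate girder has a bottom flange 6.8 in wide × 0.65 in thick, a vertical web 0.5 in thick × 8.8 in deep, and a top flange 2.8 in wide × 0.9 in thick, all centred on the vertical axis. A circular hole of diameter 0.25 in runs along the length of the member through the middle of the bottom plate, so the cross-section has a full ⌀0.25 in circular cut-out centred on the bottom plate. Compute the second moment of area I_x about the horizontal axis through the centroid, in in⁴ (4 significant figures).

Decompose the section into non-overlapping parts with the origin at the bottom-left of its bounding rectangle.
Bottom plate: 6.8 × 0.65, A = 4.42 in², y = 0.325 in, Ī = 0.155621 in⁴.
Web plate: 0.5 × 8.8, A = 4.4 in², y = 5.05 in, Ī = 28.3947 in⁴.
Top plate: 2.8 × 0.9, A = 2.52 in², y = 9.9 in, Ī = 0.1701 in⁴.
Hole (subtracted): ⌀0.25, A = 0.0490874 in², y = 0.325 in, Ī = 0.000191748 in⁴.
Centroid: ȳ = ΣA·y / ΣA = 4.30333 in.
Transfer each piece to the horizontal axis through the centroid using Ī + A·d² with d = y − 4.30333:
  bottom plate: d = -3.97833 in → contributes +70.1115 in⁴
  web plate: d = 0.746668 in → contributes +30.8477 in⁴
  top plate: d = 5.59667 in → contributes +79.1033 in⁴
  hole: d = -3.97833 in → contributes −0.777104 in⁴
Total I = 179.285 in⁴.

I_x ≈ 179.3 in⁴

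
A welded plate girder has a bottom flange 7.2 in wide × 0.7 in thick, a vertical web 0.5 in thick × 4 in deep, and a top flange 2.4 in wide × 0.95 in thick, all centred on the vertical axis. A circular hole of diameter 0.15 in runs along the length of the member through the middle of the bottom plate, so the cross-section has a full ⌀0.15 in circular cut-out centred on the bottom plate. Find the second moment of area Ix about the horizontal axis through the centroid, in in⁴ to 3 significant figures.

Split into non-overlapping primitives; take the origin at the lower-left of the bounding box.
Bottom plate: 7.2 × 0.7, A = 5.04 in², y = 0.35 in, Ī = 0.2058 in⁴.
Web plate: 0.5 × 4, A = 2 in², y = 2.7 in, Ī = 2.6667 in⁴.
Top plate: 2.4 × 0.95, A = 2.28 in², y = 5.175 in, Ī = 0.17148 in⁴.
Hole (subtracted): ⌀0.15, A = 0.017671 in², y = 0.35 in, Ī = 0.00002485 in⁴.
Centroid: ȳ = ΣA·y / ΣA = 2.0379 in.
Transfer each piece to the horizontal axis through the centroid using Ī + A·d² with d = y − 2.0379:
  bottom plate: d = -1.6879 in → contributes +14.564 in⁴
  web plate: d = 0.66214 in → contributes +3.5435 in⁴
  top plate: d = 3.1371 in → contributes +22.61 in⁴
  hole: d = -1.6879 in → contributes −0.050368 in⁴
Total I = 40.668 in⁴.

Ix ≈ 40.7 in⁴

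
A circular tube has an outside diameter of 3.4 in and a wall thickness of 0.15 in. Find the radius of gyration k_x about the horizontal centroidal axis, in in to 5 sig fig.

Decompose the section into non-overlapping parts with the origin at the bottom-left of its bounding rectangle.
Outer circle: ⌀3.4, A = 9.079203 in², y = 1.7 in, Ī = 6.559724 in⁴.
Bore (subtracted): ⌀3.1, A = 7.547676 in², y = 1.7 in, Ī = 4.533323 in⁴.
By symmetry the centroid is at mid-height, ȳ = 1.7 in.
All pieces are centred on the horizontal centroidal axis, so I = ΣĪ (holes subtracted) = 2.026401 in⁴.
Radius of gyration: k = √(I/A) = √(2.026401 / 1.531526) = 1.150272 in.

k_x ≈ 1.1503 in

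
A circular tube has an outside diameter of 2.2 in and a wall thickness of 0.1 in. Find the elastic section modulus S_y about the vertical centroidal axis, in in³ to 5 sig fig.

S_y ≈ 0.33137 in³

Split into non-overlapping primitives; take the origin at the lower-left of the bounding box.
Outer circle: ⌀2.2, A = 3.801327 in², x = 1.1 in, Ī = 1.149901 in⁴.
Bore (subtracted): ⌀2, A = 3.141593 in², x = 1.1 in, Ī = 0.7853982 in⁴.
By symmetry the centroid is at mid-width, x̄ = 1.1 in.
All pieces are centred on the vertical centroidal axis, so I = ΣĪ (holes subtracted) = 0.3645033 in⁴.
Extreme fibre distance c = 1.1 in; S = I/c = 0.3313666 in³.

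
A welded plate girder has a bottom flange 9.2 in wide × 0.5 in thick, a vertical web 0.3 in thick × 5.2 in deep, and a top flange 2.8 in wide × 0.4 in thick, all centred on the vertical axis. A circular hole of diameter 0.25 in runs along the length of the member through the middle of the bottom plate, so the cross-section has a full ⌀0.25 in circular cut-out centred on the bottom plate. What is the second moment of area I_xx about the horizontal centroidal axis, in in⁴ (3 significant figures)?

I_xx ≈ 36.0 in⁴

Decompose the section into non-overlapping parts with the origin at the bottom-left of its bounding rectangle.
Bottom plate: 9.2 × 0.5, A = 4.6 in², y = 0.25 in, Ī = 0.095833 in⁴.
Web plate: 0.3 × 5.2, A = 1.56 in², y = 3.1 in, Ī = 3.5152 in⁴.
Top plate: 2.8 × 0.4, A = 1.12 in², y = 5.9 in, Ī = 0.014933 in⁴.
Hole (subtracted): ⌀0.25, A = 0.049087 in², y = 0.25 in, Ī = 0.00019175 in⁴.
Centroid: ȳ = ΣA·y / ΣA = 1.74 in.
Transfer each piece to the horizontal centroidal axis using Ī + A·d² with d = y − 1.74:
  bottom plate: d = -1.49 in → contributes +10.308 in⁴
  web plate: d = 1.36 in → contributes +6.4006 in⁴
  top plate: d = 4.16 in → contributes +19.397 in⁴
  hole: d = -1.49 in → contributes −0.10917 in⁴
Total I = 35.997 in⁴.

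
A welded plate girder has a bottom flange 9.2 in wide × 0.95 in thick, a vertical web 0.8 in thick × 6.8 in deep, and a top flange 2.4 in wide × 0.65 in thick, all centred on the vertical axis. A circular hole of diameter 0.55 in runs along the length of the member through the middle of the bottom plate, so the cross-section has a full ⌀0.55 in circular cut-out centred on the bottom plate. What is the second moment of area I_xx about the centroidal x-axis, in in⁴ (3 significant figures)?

I_xx ≈ 123 in⁴

Split into non-overlapping primitives; take the origin at the lower-left of the bounding box.
Bottom plate: 9.2 × 0.95, A = 8.74 in², y = 0.475 in, Ī = 0.65732 in⁴.
Web plate: 0.8 × 6.8, A = 5.44 in², y = 4.35 in, Ī = 20.962 in⁴.
Top plate: 2.4 × 0.65, A = 1.56 in², y = 8.075 in, Ī = 0.054925 in⁴.
Hole (subtracted): ⌀0.55, A = 0.23758 in², y = 0.475 in, Ī = 0.0044918 in⁴.
Centroid: ȳ = ΣA·y / ΣA = 2.5996 in.
Transfer each piece to the centroidal x-axis using Ī + A·d² with d = y − 2.5996:
  bottom plate: d = -2.1246 in → contributes +40.108 in⁴
  web plate: d = 1.7504 in → contributes +37.63 in⁴
  top plate: d = 5.4754 in → contributes +46.824 in⁴
  hole: d = -2.1246 in → contributes −1.0769 in⁴
Total I = 123.49 in⁴.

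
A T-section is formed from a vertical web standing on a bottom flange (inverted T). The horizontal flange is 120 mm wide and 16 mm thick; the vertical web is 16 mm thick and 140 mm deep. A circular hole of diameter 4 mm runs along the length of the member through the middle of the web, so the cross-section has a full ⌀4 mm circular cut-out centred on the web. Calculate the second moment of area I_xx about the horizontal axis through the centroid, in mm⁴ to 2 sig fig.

Treat the section as a set of non-overlapping primitives; coordinates are from the bounding-box lower-left.
Flange: 120 × 16, A = 1 920 mm², y = 8 mm, Ī = 40 960 mm⁴.
Web: 16 × 140, A = 2 240 mm², y = 86 mm, Ī = 3 658 667 mm⁴.
Hole (subtracted): ⌀4, A = 12.57 mm², y = 86 mm, Ī = 12.57 mm⁴.
Centroid: ȳ = ΣA·y / ΣA = 49.89 mm.
Transfer each piece to the horizontal axis through the centroid using Ī + A·d² with d = y − 49.89:
  flange: d = -41.89 mm → contributes +3 410 271 mm⁴
  web: d = 36.11 mm → contributes +6 579 325 mm⁴
  hole: d = 36.11 mm → contributes −16 397 mm⁴
Total I = 9 973 199 mm⁴.

I_xx ≈ 1.0 × 10⁷ mm⁴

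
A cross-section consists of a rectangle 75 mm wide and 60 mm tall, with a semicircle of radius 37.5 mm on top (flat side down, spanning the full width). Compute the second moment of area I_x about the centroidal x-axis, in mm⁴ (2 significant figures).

I_x ≈ 4.7 × 10⁶ mm⁴

Break the section into simple shapes (no overlaps), measuring from the bottom-left corner of the bounding box.
Rectangular body: 75 × 60, A = 4 500 mm², y = 30 mm, Ī = 1 350 000 mm⁴.
Semicircular cap: semicircle r = 37.5, A = 2 209 mm², y = 75.92 mm, Ī = 217 049 mm⁴.
Centroid: ȳ = ΣA·y / ΣA = 45.12 mm.
Transfer each piece to the centroidal x-axis using Ī + A·d² with d = y − 45.12:
  rectangular body: d = -15.12 mm → contributes +2 378 464 mm⁴
  semicircular cap: d = 30.8 mm → contributes +2 312 218 mm⁴
Total I = 4 690 682 mm⁴.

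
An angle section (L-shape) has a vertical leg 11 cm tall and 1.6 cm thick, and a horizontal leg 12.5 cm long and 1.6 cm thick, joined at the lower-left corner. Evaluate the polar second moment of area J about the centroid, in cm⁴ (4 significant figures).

J ≈ 893.3 cm⁴

Split into non-overlapping primitives; take the origin at the lower-left of the bounding box.
Vertical leg: 1.6 × 11, A = 17.6 cm², y = 5.5 cm, Ī = 177.467 cm⁴.
Horizontal leg (remainder): 10.9 × 1.6, A = 17.44 cm², y = 0.8 cm, Ī = 3.72053 cm⁴.
Centroid: ȳ = ΣA·y / ΣA = 3.16073 cm.
Transfer each piece to the centroidal x-axis using Ī + A·d² with d = y − 3.16073:
  vertical leg: d = 2.33927 cm → contributes +273.777 cm⁴
  horizontal leg (remainder): d = -2.36073 cm → contributes +100.915 cm⁴
Total I = 374.692 cm⁴.
For the y-axis: x̄ = 3.91073 cm.
Repeating about the centroidal y-axis gives I_y = 518.606 cm⁴.
Polar second moment: J = I_x + I_y = 893.297 cm⁴.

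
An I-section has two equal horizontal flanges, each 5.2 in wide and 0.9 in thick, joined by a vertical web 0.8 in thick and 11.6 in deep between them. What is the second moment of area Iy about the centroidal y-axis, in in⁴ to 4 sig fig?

Iy ≈ 21.59 in⁴

Break the section into simple shapes (no overlaps), measuring from the bottom-left corner of the bounding box.
Bottom flange: 5.2 × 0.9, A = 4.68 in², x = 2.6 in, Ī = 10.5456 in⁴.
Web: 0.8 × 11.6, A = 9.28 in², x = 2.6 in, Ī = 0.494933 in⁴.
Top flange: 5.2 × 0.9, A = 4.68 in², x = 2.6 in, Ī = 10.5456 in⁴.
By symmetry the centroid is at mid-width, x̄ = 2.6 in.
All pieces are centred on the centroidal y-axis, so I = ΣĪ = 21.5861 in⁴.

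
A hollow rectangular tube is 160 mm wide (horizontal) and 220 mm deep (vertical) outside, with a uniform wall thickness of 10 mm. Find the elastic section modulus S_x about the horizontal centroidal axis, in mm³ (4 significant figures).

S_x ≈ 4.422 × 10⁵ mm³

Break the section into simple shapes (no overlaps), measuring from the bottom-left corner of the bounding box.
Outer rectangle: 160 × 220, A = 35 200 mm², y = 110 mm, Ī = 141 973 333 mm⁴.
Inner void (subtracted): 140 × 200, A = 28 000 mm², y = 110 mm, Ī = 93 333 333 mm⁴.
By symmetry the centroid is at mid-height, ȳ = 110 mm.
All pieces are centred on the horizontal centroidal axis, so I = ΣĪ (holes subtracted) = 48 640 000 mm⁴.
Extreme fibre distance c = 110 mm; S = I/c = 442 182 mm³.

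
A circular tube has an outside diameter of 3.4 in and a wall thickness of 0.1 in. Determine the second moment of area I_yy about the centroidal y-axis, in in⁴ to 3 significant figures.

Decompose the section into non-overlapping parts with the origin at the bottom-left of its bounding rectangle.
Outer circle: ⌀3.4, A = 9.0792 in², x = 1.7 in, Ī = 6.5597 in⁴.
Bore (subtracted): ⌀3.2, A = 8.0425 in², x = 1.7 in, Ī = 5.1472 in⁴.
By symmetry the centroid is at mid-width, x̄ = 1.7 in.
All pieces are centred on the centroidal y-axis, so I = ΣĪ (holes subtracted) = 1.4125 in⁴.

I_yy ≈ 1.41 in⁴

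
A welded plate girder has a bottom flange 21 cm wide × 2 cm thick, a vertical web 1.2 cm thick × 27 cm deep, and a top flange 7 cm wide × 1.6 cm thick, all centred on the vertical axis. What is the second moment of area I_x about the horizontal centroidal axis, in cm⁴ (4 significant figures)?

Split into non-overlapping primitives; take the origin at the lower-left of the bounding box.
Bottom plate: 21 × 2, A = 42 cm², y = 1 cm, Ī = 14 cm⁴.
Web plate: 1.2 × 27, A = 32.4 cm², y = 15.5 cm, Ī = 1968.3 cm⁴.
Top plate: 7 × 1.6, A = 11.2 cm², y = 29.8 cm, Ī = 2.38933 cm⁴.
Centroid: ȳ = ΣA·y / ΣA = 10.2565 cm.
Transfer each piece to the horizontal centroidal axis using Ī + A·d² with d = y − 10.2565:
  bottom plate: d = -9.25654 cm → contributes +3612.71 cm⁴
  web plate: d = 5.24346 cm → contributes +2859.1 cm⁴
  top plate: d = 19.5435 cm → contributes +4280.19 cm⁴
Total I = 10 752 cm⁴.

I_x ≈ 1.075 × 10⁴ cm⁴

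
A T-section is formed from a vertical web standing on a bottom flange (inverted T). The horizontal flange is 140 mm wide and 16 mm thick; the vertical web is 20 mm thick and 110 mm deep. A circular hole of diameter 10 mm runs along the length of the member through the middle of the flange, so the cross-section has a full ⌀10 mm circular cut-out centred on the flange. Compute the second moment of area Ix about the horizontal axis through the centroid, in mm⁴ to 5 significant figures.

Break the section into simple shapes (no overlaps), measuring from the bottom-left corner of the bounding box.
Flange: 140 × 16, A = 2 240 mm², y = 8 mm, Ī = 47786.67 mm⁴.
Web: 20 × 110, A = 2 200 mm², y = 71 mm, Ī = 2 218 333 mm⁴.
Hole (subtracted): ⌀10, A = 78.53982 mm², y = 8 mm, Ī = 490.8739 mm⁴.
Centroid: ȳ = ΣA·y / ΣA = 39.77835 mm.
Transfer each piece to the horizontal axis through the centroid using Ī + A·d² with d = y − 39.77835:
  flange: d = -31.77835 mm → contributes +2 309 881 mm⁴
  web: d = 31.22165 mm → contributes +4 362 875 mm⁴
  hole: d = -31.77835 mm → contributes −79805.36 mm⁴
Total I = 6 592 950 mm⁴.

Ix ≈ 6.5930 × 10⁶ mm⁴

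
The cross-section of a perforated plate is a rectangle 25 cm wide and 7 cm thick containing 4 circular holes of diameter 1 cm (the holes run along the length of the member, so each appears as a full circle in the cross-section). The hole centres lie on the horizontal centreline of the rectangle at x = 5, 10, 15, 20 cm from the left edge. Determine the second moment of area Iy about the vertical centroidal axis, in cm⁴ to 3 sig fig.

Iy ≈ 9020 cm⁴

Break the section into simple shapes (no overlaps), measuring from the bottom-left corner of the bounding box.
Plate: 25 × 7, A = 175 cm², x = 12.5 cm, Ī = 9114.6 cm⁴.
Hole 1 (subtracted): ⌀1, A = 0.7854 cm², x = 5 cm, Ī = 0.049087 cm⁴.
Hole 2 (subtracted): ⌀1, A = 0.7854 cm², x = 10 cm, Ī = 0.049087 cm⁴.
Hole 3 (subtracted): ⌀1, A = 0.7854 cm², x = 15 cm, Ī = 0.049087 cm⁴.
Hole 4 (subtracted): ⌀1, A = 0.7854 cm², x = 20 cm, Ī = 0.049087 cm⁴.
By symmetry the centroid is at mid-width, x̄ = 12.5 cm.
Transfer each piece to the vertical centroidal axis using Ī + A·d² with d = x − 12.5:
  plate: d = 0 cm → contributes +9114.6 cm⁴
  hole 1: d = -7.5 cm → contributes −44.228 cm⁴
  hole 2: d = -2.5 cm → contributes −4.9578 cm⁴
  hole 3: d = 2.5 cm → contributes −4.9578 cm⁴
  hole 4: d = 7.5 cm → contributes −44.228 cm⁴
Total I = 9016.2 cm⁴.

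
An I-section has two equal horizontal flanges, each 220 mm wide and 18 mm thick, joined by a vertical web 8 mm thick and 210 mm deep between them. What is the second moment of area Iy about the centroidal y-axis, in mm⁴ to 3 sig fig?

Iy ≈ 3.20 × 10⁷ mm⁴

Treat the section as a set of non-overlapping primitives; coordinates are from the bounding-box lower-left.
Bottom flange: 220 × 18, A = 3 960 mm², x = 110 mm, Ī = 15 972 000 mm⁴.
Web: 8 × 210, A = 1 680 mm², x = 110 mm, Ī = 8 960 mm⁴.
Top flange: 220 × 18, A = 3 960 mm², x = 110 mm, Ī = 15 972 000 mm⁴.
By symmetry the centroid is at mid-width, x̄ = 110 mm.
All pieces are centred on the centroidal y-axis, so I = ΣĪ = 31 952 960 mm⁴.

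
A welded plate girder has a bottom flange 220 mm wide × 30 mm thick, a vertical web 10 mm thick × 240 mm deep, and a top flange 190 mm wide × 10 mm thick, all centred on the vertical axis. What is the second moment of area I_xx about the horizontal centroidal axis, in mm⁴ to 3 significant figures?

I_xx ≈ 1.23 × 10⁸ mm⁴

Decompose the section into non-overlapping parts with the origin at the bottom-left of its bounding rectangle.
Bottom plate: 220 × 30, A = 6 600 mm², y = 15 mm, Ī = 495 000 mm⁴.
Web plate: 10 × 240, A = 2 400 mm², y = 150 mm, Ī = 11 520 000 mm⁴.
Top plate: 190 × 10, A = 1 900 mm², y = 275 mm, Ī = 15 833 mm⁴.
Centroid: ȳ = ΣA·y / ΣA = 90.046 mm.
Transfer each piece to the horizontal centroidal axis using Ī + A·d² with d = y − 90.046:
  bottom plate: d = -75.046 mm → contributes +37 665 427 mm⁴
  web plate: d = 59.954 mm → contributes +20 146 794 mm⁴
  top plate: d = 184.95 mm → contributes +65 011 090 mm⁴
Total I = 122 823 310 mm⁴.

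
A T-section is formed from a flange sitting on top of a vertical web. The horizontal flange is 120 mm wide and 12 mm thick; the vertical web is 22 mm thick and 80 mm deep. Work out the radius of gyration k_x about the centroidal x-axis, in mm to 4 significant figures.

Treat the section as a set of non-overlapping primitives; coordinates are from the bounding-box lower-left.
Flange: 120 × 12, A = 1 440 mm², y = 86 mm, Ī = 17 280 mm⁴.
Web: 22 × 80, A = 1 760 mm², y = 40 mm, Ī = 938 667 mm⁴.
Centroid: ȳ = ΣA·y / ΣA = 60.7 mm.
Transfer each piece to the centroidal x-axis using Ī + A·d² with d = y − 60.7:
  flange: d = 25.3 mm → contributes +939 010 mm⁴
  web: d = -20.7 mm → contributes +1 692 809 mm⁴
Total I = 2 631 819 mm⁴.
Radius of gyration: k = √(I/A) = √(2 631 819 / 3 200) = 28.6783 mm.

k_x ≈ 28.68 mm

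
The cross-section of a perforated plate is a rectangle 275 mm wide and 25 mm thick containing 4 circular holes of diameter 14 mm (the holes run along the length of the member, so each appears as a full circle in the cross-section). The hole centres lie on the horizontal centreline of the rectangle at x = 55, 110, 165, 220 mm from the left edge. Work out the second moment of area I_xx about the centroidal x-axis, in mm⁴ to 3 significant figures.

I_xx ≈ 3.51 × 10⁵ mm⁴

Decompose the section into non-overlapping parts with the origin at the bottom-left of its bounding rectangle.
Plate: 275 × 25, A = 6 875 mm², y = 12.5 mm, Ī = 358 073 mm⁴.
Hole 1 (subtracted): ⌀14, A = 153.94 mm², y = 12.5 mm, Ī = 1885.7 mm⁴.
Hole 2 (subtracted): ⌀14, A = 153.94 mm², y = 12.5 mm, Ī = 1885.7 mm⁴.
Hole 3 (subtracted): ⌀14, A = 153.94 mm², y = 12.5 mm, Ī = 1885.7 mm⁴.
Hole 4 (subtracted): ⌀14, A = 153.94 mm², y = 12.5 mm, Ī = 1885.7 mm⁴.
By symmetry the centroid is at mid-height, ȳ = 12.5 mm.
All pieces are centred on the centroidal x-axis, so I = ΣĪ (holes subtracted) = 350 530 mm⁴.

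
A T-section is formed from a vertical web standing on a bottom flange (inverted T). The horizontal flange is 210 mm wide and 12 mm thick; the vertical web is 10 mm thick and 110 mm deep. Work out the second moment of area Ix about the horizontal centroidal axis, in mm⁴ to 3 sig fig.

Ix ≈ 3.99 × 10⁶ mm⁴

Decompose the section into non-overlapping parts with the origin at the bottom-left of its bounding rectangle.
Flange: 210 × 12, A = 2 520 mm², y = 6 mm, Ī = 30 240 mm⁴.
Web: 10 × 110, A = 1 100 mm², y = 67 mm, Ī = 1 109 167 mm⁴.
Centroid: ȳ = ΣA·y / ΣA = 24.536 mm.
Transfer each piece to the horizontal centroidal axis using Ī + A·d² with d = y − 24.536:
  flange: d = -18.536 mm → contributes +896 062 mm⁴
  web: d = 42.464 mm → contributes +3 092 685 mm⁴
Total I = 3 988 747 mm⁴.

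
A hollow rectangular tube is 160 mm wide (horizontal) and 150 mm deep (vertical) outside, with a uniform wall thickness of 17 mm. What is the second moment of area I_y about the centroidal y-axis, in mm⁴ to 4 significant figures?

Treat the section as a set of non-overlapping primitives; coordinates are from the bounding-box lower-left.
Outer rectangle: 160 × 150, A = 24 000 mm², x = 80 mm, Ī = 51 200 000 mm⁴.
Inner void (subtracted): 126 × 116, A = 14 616 mm², x = 80 mm, Ī = 19 336 968 mm⁴.
By symmetry the centroid is at mid-width, x̄ = 80 mm.
All pieces are centred on the centroidal y-axis, so I = ΣĪ (holes subtracted) = 31 863 032 mm⁴.

I_y ≈ 3.186 × 10⁷ mm⁴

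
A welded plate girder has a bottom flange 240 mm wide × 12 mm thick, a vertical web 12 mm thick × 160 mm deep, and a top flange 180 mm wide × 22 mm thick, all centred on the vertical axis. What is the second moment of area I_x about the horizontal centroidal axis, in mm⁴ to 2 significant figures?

Break the section into simple shapes (no overlaps), measuring from the bottom-left corner of the bounding box.
Bottom plate: 240 × 12, A = 2 880 mm², y = 6 mm, Ī = 34 560 mm⁴.
Web plate: 12 × 160, A = 1 920 mm², y = 92 mm, Ī = 4 096 000 mm⁴.
Top plate: 180 × 22, A = 3 960 mm², y = 183 mm, Ī = 159 720 mm⁴.
Centroid: ȳ = ΣA·y / ΣA = 104.9 mm.
Transfer each piece to the horizontal centroidal axis using Ī + A·d² with d = y − 104.9:
  bottom plate: d = -98.86 mm → contributes +28 183 379 mm⁴
  web plate: d = -12.86 mm → contributes +4 413 678 mm⁴
  top plate: d = 78.14 mm → contributes +24 337 059 mm⁴
Total I = 56 934 116 mm⁴.

I_x ≈ 5.7 × 10⁷ mm⁴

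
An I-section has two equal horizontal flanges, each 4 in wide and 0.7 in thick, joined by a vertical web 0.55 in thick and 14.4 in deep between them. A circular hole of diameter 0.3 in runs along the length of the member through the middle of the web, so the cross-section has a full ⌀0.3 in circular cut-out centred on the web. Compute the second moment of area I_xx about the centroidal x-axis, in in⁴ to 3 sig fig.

Split into non-overlapping primitives; take the origin at the lower-left of the bounding box.
Bottom flange: 4 × 0.7, A = 2.8 in², y = 0.35 in, Ī = 0.11433 in⁴.
Web: 0.55 × 14.4, A = 7.92 in², y = 7.9 in, Ī = 136.86 in⁴.
Top flange: 4 × 0.7, A = 2.8 in², y = 15.45 in, Ī = 0.11433 in⁴.
Hole (subtracted): ⌀0.3, A = 0.070686 in², y = 7.9 in, Ī = 0.00039761 in⁴.
By symmetry the centroid is at mid-height, ȳ = 7.9 in.
Transfer each piece to the centroidal x-axis using Ī + A·d² with d = y − 7.9:
  bottom flange: d = -7.55 in → contributes +159.72 in⁴
  web: d = 0 in → contributes +136.86 in⁴
  top flange: d = 7.55 in → contributes +159.72 in⁴
  hole: d = 0 in → contributes −0.00039761 in⁴
Total I = 456.3 in⁴.

I_xx ≈ 456 in⁴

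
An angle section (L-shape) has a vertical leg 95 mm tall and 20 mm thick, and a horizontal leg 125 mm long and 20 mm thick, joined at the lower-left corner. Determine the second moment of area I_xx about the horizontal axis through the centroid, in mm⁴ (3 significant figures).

Treat the section as a set of non-overlapping primitives; coordinates are from the bounding-box lower-left.
Vertical leg: 20 × 95, A = 1 900 mm², y = 47.5 mm, Ī = 1 428 958 mm⁴.
Horizontal leg (remainder): 105 × 20, A = 2 100 mm², y = 10 mm, Ī = 70 000 mm⁴.
Centroid: ȳ = ΣA·y / ΣA = 27.813 mm.
Transfer each piece to the horizontal axis through the centroid using Ī + A·d² with d = y − 27.813:
  vertical leg: d = 19.688 mm → contributes +2 165 394 mm⁴
  horizontal leg (remainder): d = -17.813 mm → contributes +736 299 mm⁴
Total I = 2 901 693 mm⁴.

I_xx ≈ 2.90 × 10⁶ mm⁴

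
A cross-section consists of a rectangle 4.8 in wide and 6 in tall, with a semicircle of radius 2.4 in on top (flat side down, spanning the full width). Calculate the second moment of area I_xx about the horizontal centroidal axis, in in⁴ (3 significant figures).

Split into non-overlapping primitives; take the origin at the lower-left of the bounding box.
Rectangular body: 4.8 × 6, A = 28.8 in², y = 3 in, Ī = 86.4 in⁴.
Semicircular cap: semicircle r = 2.4, A = 9.0478 in², y = 7.0186 in, Ī = 3.6415 in⁴.
Centroid: ȳ = ΣA·y / ΣA = 3.9607 in.
Transfer each piece to the horizontal centroidal axis using Ī + A·d² with d = y − 3.9607:
  rectangular body: d = -0.96067 in → contributes +112.98 in⁴
  semicircular cap: d = 3.0579 in → contributes +88.246 in⁴
Total I = 201.23 in⁴.

I_xx ≈ 201 in⁴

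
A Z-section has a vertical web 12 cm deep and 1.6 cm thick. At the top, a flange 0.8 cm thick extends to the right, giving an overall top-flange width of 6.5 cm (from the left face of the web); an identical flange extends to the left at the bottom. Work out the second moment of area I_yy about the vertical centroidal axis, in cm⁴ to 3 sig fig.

Split into non-overlapping primitives; take the origin at the lower-left of the bounding box.
Web: 1.6 × 12, A = 19.2 cm², x = 5.7 cm, Ī = 4.096 cm⁴.
Top flange (beyond web): 4.9 × 0.8, A = 3.92 cm², x = 8.95 cm, Ī = 7.8433 cm⁴.
Bottom flange (beyond web): 4.9 × 0.8, A = 3.92 cm², x = 2.45 cm, Ī = 7.8433 cm⁴.
Centroid: x̄ = ΣA·x / ΣA = 5.7 cm.
Transfer each piece to the vertical centroidal axis using Ī + A·d² with d = x − 5.7:
  web: d = 0 cm → contributes +4.096 cm⁴
  top flange (beyond web): d = 3.25 cm → contributes +49.248 cm⁴
  bottom flange (beyond web): d = -3.25 cm → contributes +49.248 cm⁴
Total I = 102.59 cm⁴.

I_yy ≈ 103 cm⁴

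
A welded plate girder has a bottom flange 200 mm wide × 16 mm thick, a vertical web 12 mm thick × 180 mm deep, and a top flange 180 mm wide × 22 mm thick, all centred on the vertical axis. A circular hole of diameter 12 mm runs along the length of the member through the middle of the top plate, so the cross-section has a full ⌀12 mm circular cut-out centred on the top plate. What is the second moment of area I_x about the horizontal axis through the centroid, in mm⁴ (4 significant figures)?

I_x ≈ 7.542 × 10⁷ mm⁴

Decompose the section into non-overlapping parts with the origin at the bottom-left of its bounding rectangle.
Bottom plate: 200 × 16, A = 3 200 mm², y = 8 mm, Ī = 68266.7 mm⁴.
Web plate: 12 × 180, A = 2 160 mm², y = 106 mm, Ī = 5 832 000 mm⁴.
Top plate: 180 × 22, A = 3 960 mm², y = 207 mm, Ī = 159 720 mm⁴.
Hole (subtracted): ⌀12, A = 113.097 mm², y = 207 mm, Ī = 1017.88 mm⁴.
Centroid: ȳ = ΣA·y / ΣA = 114.139 mm.
Transfer each piece to the horizontal axis through the centroid using Ī + A·d² with d = y − 114.139:
  bottom plate: d = -106.139 mm → contributes +36 117 988 mm⁴
  web plate: d = -8.13924 mm → contributes +5 975 094 mm⁴
  top plate: d = 92.8608 mm → contributes +34 307 280 mm⁴
  hole: d = 92.8608 mm → contributes −976 270 mm⁴
Total I = 75 424 091 mm⁴.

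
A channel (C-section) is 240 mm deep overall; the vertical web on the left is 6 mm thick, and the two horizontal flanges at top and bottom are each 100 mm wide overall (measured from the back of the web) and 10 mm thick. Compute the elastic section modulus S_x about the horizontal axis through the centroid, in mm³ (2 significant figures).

Treat the section as a set of non-overlapping primitives; coordinates are from the bounding-box lower-left.
Web: 6 × 240, A = 1 440 mm², y = 120 mm, Ī = 6 912 000 mm⁴.
Top flange (beyond web): 94 × 10, A = 940 mm², y = 235 mm, Ī = 7 833 mm⁴.
Bottom flange (beyond web): 94 × 10, A = 940 mm², y = 5 mm, Ī = 7 833 mm⁴.
By symmetry the centroid is at mid-height, ȳ = 120 mm.
Transfer each piece to the horizontal axis through the centroid using Ī + A·d² with d = y − 120:
  web: d = 0 mm → contributes +6 912 000 mm⁴
  top flange (beyond web): d = 115 mm → contributes +12 439 333 mm⁴
  bottom flange (beyond web): d = -115 mm → contributes +12 439 333 mm⁴
Total I = 31 790 667 mm⁴.
Extreme fibre distance c = 120 mm; S = I/c = 264 922 mm³.

S_x ≈ 2.6 × 10⁵ mm³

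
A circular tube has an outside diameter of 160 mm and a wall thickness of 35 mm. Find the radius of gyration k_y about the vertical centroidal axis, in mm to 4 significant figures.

k_y ≈ 45.89 mm

Decompose the section into non-overlapping parts with the origin at the bottom-left of its bounding rectangle.
Outer circle: ⌀160, A = 20106.2 mm², x = 80 mm, Ī = 32 169 909 mm⁴.
Bore (subtracted): ⌀90, A = 6361.73 mm², x = 80 mm, Ī = 3 220 623 mm⁴.
By symmetry the centroid is at mid-width, x̄ = 80 mm.
All pieces are centred on the vertical centroidal axis, so I = ΣĪ (holes subtracted) = 28 949 285 mm⁴.
Radius of gyration: k = √(I/A) = √(28 949 285 / 13744.5) = 45.8939 mm.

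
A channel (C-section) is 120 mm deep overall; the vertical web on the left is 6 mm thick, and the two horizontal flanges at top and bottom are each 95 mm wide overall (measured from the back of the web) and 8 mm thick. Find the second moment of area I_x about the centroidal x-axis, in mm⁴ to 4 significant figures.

Break the section into simple shapes (no overlaps), measuring from the bottom-left corner of the bounding box.
Web: 6 × 120, A = 720 mm², y = 60 mm, Ī = 864 000 mm⁴.
Top flange (beyond web): 89 × 8, A = 712 mm², y = 116 mm, Ī = 3797.33 mm⁴.
Bottom flange (beyond web): 89 × 8, A = 712 mm², y = 4 mm, Ī = 3797.33 mm⁴.
By symmetry the centroid is at mid-height, ȳ = 60 mm.
Transfer each piece to the centroidal x-axis using Ī + A·d² with d = y − 60:
  web: d = 0 mm → contributes +864 000 mm⁴
  top flange (beyond web): d = 56 mm → contributes +2 236 629 mm⁴
  bottom flange (beyond web): d = -56 mm → contributes +2 236 629 mm⁴
Total I = 5 337 259 mm⁴.

I_x ≈ 5.337 × 10⁶ mm⁴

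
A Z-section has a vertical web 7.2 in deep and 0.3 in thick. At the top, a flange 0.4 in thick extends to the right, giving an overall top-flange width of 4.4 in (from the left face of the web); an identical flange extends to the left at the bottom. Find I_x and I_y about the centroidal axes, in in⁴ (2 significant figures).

I_x ≈ 47 in⁴, I_y ≈ 20 in⁴

Split into non-overlapping primitives; take the origin at the lower-left of the bounding box.
Web: 0.3 × 7.2, A = 2.16 in², y = 3.6 in, Ī = 9.331 in⁴.
Top flange (beyond web): 4.1 × 0.4, A = 1.64 in², y = 7 in, Ī = 0.02187 in⁴.
Bottom flange (beyond web): 4.1 × 0.4, A = 1.64 in², y = 0.2 in, Ī = 0.02187 in⁴.
Centroid: ȳ = ΣA·y / ΣA = 3.6 in.
Transfer each piece to the centroidal x-axis using Ī + A·d² with d = y − 3.6:
  web: d = 0 in → contributes +9.331 in⁴
  top flange (beyond web): d = 3.4 in → contributes +18.98 in⁴
  bottom flange (beyond web): d = -3.4 in → contributes +18.98 in⁴
Total I = 47.29 in⁴.
For the y-axis: x̄ = 4.25 in.
Repeating about the centroidal y-axis gives I_y = 20.49 in⁴.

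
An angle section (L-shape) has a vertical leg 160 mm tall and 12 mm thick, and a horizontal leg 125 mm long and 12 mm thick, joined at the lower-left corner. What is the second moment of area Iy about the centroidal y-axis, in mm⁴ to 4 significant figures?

Treat the section as a set of non-overlapping primitives; coordinates are from the bounding-box lower-left.
Vertical leg: 12 × 160, A = 1 920 mm², x = 6 mm, Ī = 23 040 mm⁴.
Horizontal leg (remainder): 113 × 12, A = 1 356 mm², x = 68.5 mm, Ī = 1 442 897 mm⁴.
Centroid: x̄ = ΣA·x / ΣA = 31.87 mm.
Transfer each piece to the centroidal y-axis using Ī + A·d² with d = x − 31.87:
  vertical leg: d = -25.87 mm → contributes +1 308 010 mm⁴
  horizontal leg (remainder): d = 36.63 mm → contributes +3 262 323 mm⁴
Total I = 4 570 333 mm⁴.

Iy ≈ 4.570 × 10⁶ mm⁴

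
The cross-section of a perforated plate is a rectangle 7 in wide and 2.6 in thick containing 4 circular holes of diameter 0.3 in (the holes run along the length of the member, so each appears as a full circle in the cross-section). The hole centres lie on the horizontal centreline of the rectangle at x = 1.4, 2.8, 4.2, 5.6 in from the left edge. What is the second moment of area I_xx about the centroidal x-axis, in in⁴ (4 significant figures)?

Break the section into simple shapes (no overlaps), measuring from the bottom-left corner of the bounding box.
Plate: 7 × 2.6, A = 18.2 in², y = 1.3 in, Ī = 10.2527 in⁴.
Hole 1 (subtracted): ⌀0.3, A = 0.0706858 in², y = 1.3 in, Ī = 0.000397608 in⁴.
Hole 2 (subtracted): ⌀0.3, A = 0.0706858 in², y = 1.3 in, Ī = 0.000397608 in⁴.
Hole 3 (subtracted): ⌀0.3, A = 0.0706858 in², y = 1.3 in, Ī = 0.000397608 in⁴.
Hole 4 (subtracted): ⌀0.3, A = 0.0706858 in², y = 1.3 in, Ī = 0.000397608 in⁴.
By symmetry the centroid is at mid-height, ȳ = 1.3 in.
All pieces are centred on the centroidal x-axis, so I = ΣĪ (holes subtracted) = 10.2511 in⁴.

I_xx ≈ 10.25 in⁴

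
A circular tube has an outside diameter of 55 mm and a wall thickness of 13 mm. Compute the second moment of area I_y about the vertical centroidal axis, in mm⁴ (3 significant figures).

Break the section into simple shapes (no overlaps), measuring from the bottom-left corner of the bounding box.
Outer circle: ⌀55, A = 2375.8 mm², x = 27.5 mm, Ī = 449 180 mm⁴.
Bore (subtracted): ⌀29, A = 660.52 mm², x = 27.5 mm, Ī = 34 719 mm⁴.
By symmetry the centroid is at mid-width, x̄ = 27.5 mm.
All pieces are centred on the vertical centroidal axis, so I = ΣĪ (holes subtracted) = 414 462 mm⁴.

I_y ≈ 4.14 × 10⁵ mm⁴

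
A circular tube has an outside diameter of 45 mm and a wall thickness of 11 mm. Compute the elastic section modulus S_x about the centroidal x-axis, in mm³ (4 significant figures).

Treat the section as a set of non-overlapping primitives; coordinates are from the bounding-box lower-left.
Outer circle: ⌀45, A = 1590.43 mm², y = 22.5 mm, Ī = 201 289 mm⁴.
Bore (subtracted): ⌀23, A = 415.476 mm², y = 22.5 mm, Ī = 13736.7 mm⁴.
By symmetry the centroid is at mid-height, ȳ = 22.5 mm.
All pieces are centred on the centroidal x-axis, so I = ΣĪ (holes subtracted) = 187 552 mm⁴.
Extreme fibre distance c = 22.5 mm; S = I/c = 8335.66 mm³.

S_x ≈ 8336 mm³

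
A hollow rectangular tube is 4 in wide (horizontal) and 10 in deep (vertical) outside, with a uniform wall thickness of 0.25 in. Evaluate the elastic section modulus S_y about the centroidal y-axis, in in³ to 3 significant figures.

Split into non-overlapping primitives; take the origin at the lower-left of the bounding box.
Outer rectangle: 4 × 10, A = 40 in², x = 2 in, Ī = 53.333 in⁴.
Inner void (subtracted): 3.5 × 9.5, A = 33.25 in², x = 2 in, Ī = 33.943 in⁴.
By symmetry the centroid is at mid-width, x̄ = 2 in.
All pieces are centred on the centroidal y-axis, so I = ΣĪ (holes subtracted) = 19.391 in⁴.
Extreme fibre distance c = 2 in; S = I/c = 9.6953 in³.

S_y ≈ 9.70 in³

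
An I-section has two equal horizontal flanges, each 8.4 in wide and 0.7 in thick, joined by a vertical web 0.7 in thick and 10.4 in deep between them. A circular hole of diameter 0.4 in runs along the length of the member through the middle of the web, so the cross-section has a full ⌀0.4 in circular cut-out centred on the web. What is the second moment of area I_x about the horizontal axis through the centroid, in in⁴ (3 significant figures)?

Break the section into simple shapes (no overlaps), measuring from the bottom-left corner of the bounding box.
Bottom flange: 8.4 × 0.7, A = 5.88 in², y = 0.35 in, Ī = 0.2401 in⁴.
Web: 0.7 × 10.4, A = 7.28 in², y = 5.9 in, Ī = 65.617 in⁴.
Top flange: 8.4 × 0.7, A = 5.88 in², y = 11.45 in, Ī = 0.2401 in⁴.
Hole (subtracted): ⌀0.4, A = 0.12566 in², y = 5.9 in, Ī = 0.0012566 in⁴.
By symmetry the centroid is at mid-height, ȳ = 5.9 in.
Transfer each piece to the horizontal axis through the centroid using Ī + A·d² with d = y − 5.9:
  bottom flange: d = -5.55 in → contributes +181.36 in⁴
  web: d = 0 in → contributes +65.617 in⁴
  top flange: d = 5.55 in → contributes +181.36 in⁴
  hole: d = 0 in → contributes −0.0012566 in⁴
Total I = 428.33 in⁴.

I_x ≈ 428 in⁴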